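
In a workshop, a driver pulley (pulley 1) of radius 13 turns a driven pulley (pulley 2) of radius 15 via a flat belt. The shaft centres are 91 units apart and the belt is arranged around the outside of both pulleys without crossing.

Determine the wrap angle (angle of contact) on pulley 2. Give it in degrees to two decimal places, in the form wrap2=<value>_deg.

open belt: β = asin((r2−r1)/C) = asin(2/91) = 1.2593°
wrap1 = π − 2β = 177.4813°
wrap2 = π + 2β = 182.5187°

wrap2=182.52_deg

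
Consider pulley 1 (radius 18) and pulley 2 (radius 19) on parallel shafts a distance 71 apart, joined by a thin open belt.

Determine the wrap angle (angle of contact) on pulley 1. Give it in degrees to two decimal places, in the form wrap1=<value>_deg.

open belt: β = asin((r2−r1)/C) = asin(1/71) = 0.8070°
wrap1 = π − 2β = 178.3860°
wrap2 = π + 2β = 181.6140°

wrap1=178.39_deg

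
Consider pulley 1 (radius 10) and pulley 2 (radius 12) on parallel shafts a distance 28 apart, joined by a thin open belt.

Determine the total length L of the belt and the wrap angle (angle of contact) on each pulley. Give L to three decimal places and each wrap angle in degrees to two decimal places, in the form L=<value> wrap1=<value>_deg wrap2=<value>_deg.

L=125.258 wrap1=171.81_deg wrap2=188.19_deg

open belt: β = asin((r2−r1)/C) = asin(2/28) = 4.0960°
wrap1 = π − 2β = 171.8079°
wrap2 = π + 2β = 188.1921°
tangent length = C·cosβ = 27.9285
L = r1·wrap1 + r2·wrap2 + 2·C·cosβ = 10·2.9986 + 12·3.2846 + 2·27.9285 = 125.2580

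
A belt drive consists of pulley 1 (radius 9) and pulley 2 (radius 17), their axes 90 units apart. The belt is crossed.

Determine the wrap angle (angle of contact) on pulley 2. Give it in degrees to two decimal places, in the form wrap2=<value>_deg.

wrap2=213.58_deg

crossed belt: β = asin((r1+r2)/C) = asin(26/90) = 16.7914°
wrap1 = wrap2 = π + 2β = 213.5829°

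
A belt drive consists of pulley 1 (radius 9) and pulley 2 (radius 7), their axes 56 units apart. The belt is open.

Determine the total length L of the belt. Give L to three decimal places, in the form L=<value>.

L=162.337

open belt: β = asin((r2−r1)/C) = asin(-2/56) = -2.0467°
wrap1 = π − 2β = 184.0934°
wrap2 = π + 2β = 175.9066°
tangent length = C·cosβ = 55.9643
L = r1·wrap1 + r2·wrap2 + 2·C·cosβ = 9·3.2130 + 7·3.0701 + 2·55.9643 = 162.3369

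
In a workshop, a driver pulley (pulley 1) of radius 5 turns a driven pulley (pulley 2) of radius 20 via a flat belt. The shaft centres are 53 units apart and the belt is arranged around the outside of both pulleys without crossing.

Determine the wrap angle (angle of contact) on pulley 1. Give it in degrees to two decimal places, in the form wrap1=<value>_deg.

open belt: β = asin((r2−r1)/C) = asin(15/53) = 16.4405°
wrap1 = π − 2β = 147.1191°
wrap2 = π + 2β = 212.8809°

wrap1=147.12_deg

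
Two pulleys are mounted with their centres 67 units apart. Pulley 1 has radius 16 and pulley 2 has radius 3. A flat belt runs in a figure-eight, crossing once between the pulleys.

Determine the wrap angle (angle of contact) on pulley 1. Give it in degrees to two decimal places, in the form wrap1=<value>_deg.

crossed belt: β = asin((r1+r2)/C) = asin(19/67) = 16.4741°
wrap1 = wrap2 = π + 2β = 212.9482°

wrap1=212.95_deg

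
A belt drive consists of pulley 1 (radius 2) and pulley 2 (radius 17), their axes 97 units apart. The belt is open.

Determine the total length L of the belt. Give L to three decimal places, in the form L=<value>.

L=256.015

open belt: β = asin((r2−r1)/C) = asin(15/97) = 8.8959°
wrap1 = π − 2β = 162.2083°
wrap2 = π + 2β = 197.7917°
tangent length = C·cosβ = 95.8332
L = r1·wrap1 + r2·wrap2 + 2·C·cosβ = 2·2.8311 + 17·3.4521 + 2·95.8332 = 256.0145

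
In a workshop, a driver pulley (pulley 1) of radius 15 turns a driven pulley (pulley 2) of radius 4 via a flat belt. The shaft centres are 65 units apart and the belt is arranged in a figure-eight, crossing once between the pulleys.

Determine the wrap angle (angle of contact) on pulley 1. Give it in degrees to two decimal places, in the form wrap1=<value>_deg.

crossed belt: β = asin((r1+r2)/C) = asin(19/65) = 16.9962°
wrap1 = wrap2 = π + 2β = 213.9923°

wrap1=213.99_deg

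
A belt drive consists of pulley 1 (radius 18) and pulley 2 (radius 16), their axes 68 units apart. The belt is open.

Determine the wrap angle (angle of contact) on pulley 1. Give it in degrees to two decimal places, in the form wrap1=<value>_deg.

open belt: β = asin((r2−r1)/C) = asin(-2/68) = -1.6854°
wrap1 = π − 2β = 183.3708°
wrap2 = π + 2β = 176.6292°

wrap1=183.37_deg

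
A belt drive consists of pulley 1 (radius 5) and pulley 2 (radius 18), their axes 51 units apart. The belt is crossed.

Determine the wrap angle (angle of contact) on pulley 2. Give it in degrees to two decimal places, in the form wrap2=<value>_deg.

wrap2=233.61_deg

crossed belt: β = asin((r1+r2)/C) = asin(23/51) = 26.8066°
wrap1 = wrap2 = π + 2β = 233.6132°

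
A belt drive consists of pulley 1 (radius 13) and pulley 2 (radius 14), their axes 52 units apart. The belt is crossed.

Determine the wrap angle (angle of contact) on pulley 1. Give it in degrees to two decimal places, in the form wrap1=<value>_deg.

crossed belt: β = asin((r1+r2)/C) = asin(27/52) = 31.2807°
wrap1 = wrap2 = π + 2β = 242.5613°

wrap1=242.56_deg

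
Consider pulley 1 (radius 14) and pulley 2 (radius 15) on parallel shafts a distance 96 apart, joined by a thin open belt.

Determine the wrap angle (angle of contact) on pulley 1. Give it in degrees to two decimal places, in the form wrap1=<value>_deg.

open belt: β = asin((r2−r1)/C) = asin(1/96) = 0.5968°
wrap1 = π − 2β = 178.8063°
wrap2 = π + 2β = 181.1937°

wrap1=178.81_deg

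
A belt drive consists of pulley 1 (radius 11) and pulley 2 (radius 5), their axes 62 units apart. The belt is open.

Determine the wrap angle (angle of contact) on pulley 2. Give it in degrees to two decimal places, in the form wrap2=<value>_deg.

wrap2=168.89_deg

open belt: β = asin((r2−r1)/C) = asin(-6/62) = -5.5534°
wrap1 = π − 2β = 191.1069°
wrap2 = π + 2β = 168.8931°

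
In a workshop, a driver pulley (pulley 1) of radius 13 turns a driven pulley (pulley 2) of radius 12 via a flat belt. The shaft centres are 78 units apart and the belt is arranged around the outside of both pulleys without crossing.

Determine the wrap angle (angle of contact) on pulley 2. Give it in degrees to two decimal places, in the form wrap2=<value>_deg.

open belt: β = asin((r2−r1)/C) = asin(-1/78) = -0.7346°
wrap1 = π − 2β = 181.4692°
wrap2 = π + 2β = 178.5308°

wrap2=178.53_deg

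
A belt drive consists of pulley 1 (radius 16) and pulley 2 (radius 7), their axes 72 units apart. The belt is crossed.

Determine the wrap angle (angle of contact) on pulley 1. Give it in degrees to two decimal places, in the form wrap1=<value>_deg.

wrap1=217.26_deg

crossed belt: β = asin((r1+r2)/C) = asin(23/72) = 18.6293°
wrap1 = wrap2 = π + 2β = 217.2587°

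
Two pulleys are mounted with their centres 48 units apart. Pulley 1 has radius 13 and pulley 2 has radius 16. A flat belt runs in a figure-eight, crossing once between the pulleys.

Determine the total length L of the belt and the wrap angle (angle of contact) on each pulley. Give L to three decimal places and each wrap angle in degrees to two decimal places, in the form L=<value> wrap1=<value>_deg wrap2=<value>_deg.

crossed belt: β = asin((r1+r2)/C) = asin(29/48) = 37.1689°
wrap1 = wrap2 = π + 2β = 254.3378°
tangent length = C·cosβ = 38.2492
L = (r1+r2)·wrap + 2·C·cosβ = 29·4.4390 + 2·38.2492 = 205.2303

L=205.230 wrap1=254.34_deg wrap2=254.34_deg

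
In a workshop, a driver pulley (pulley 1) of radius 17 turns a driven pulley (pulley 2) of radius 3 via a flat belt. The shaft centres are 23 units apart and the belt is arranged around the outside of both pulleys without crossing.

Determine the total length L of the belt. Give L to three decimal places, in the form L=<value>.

L=117.652

open belt: β = asin((r2−r1)/C) = asin(-14/23) = -37.4952°
wrap1 = π − 2β = 254.9905°
wrap2 = π + 2β = 105.0095°
tangent length = C·cosβ = 18.2483
L = r1·wrap1 + r2·wrap2 + 2·C·cosβ = 17·4.4504 + 3·1.8328 + 2·18.2483 = 117.6521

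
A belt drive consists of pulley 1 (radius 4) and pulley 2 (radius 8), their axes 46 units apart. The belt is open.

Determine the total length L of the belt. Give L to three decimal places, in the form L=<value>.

open belt: β = asin((r2−r1)/C) = asin(4/46) = 4.9885°
wrap1 = π − 2β = 170.0229°
wrap2 = π + 2β = 189.9771°
tangent length = C·cosβ = 45.8258
L = r1·wrap1 + r2·wrap2 + 2·C·cosβ = 4·2.9675 + 8·3.3157 + 2·45.8258 = 130.0472

L=130.047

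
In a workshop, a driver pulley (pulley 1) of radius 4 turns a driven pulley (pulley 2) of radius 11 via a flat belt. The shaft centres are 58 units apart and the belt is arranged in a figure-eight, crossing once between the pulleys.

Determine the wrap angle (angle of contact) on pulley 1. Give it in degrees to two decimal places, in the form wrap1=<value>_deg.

crossed belt: β = asin((r1+r2)/C) = asin(15/58) = 14.9882°
wrap1 = wrap2 = π + 2β = 209.9765°

wrap1=209.98_deg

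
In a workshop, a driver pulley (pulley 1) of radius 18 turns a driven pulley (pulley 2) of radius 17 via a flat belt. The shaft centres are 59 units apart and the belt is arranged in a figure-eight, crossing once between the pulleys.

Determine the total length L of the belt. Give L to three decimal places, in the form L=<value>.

crossed belt: β = asin((r1+r2)/C) = asin(35/59) = 36.3859°
wrap1 = wrap2 = π + 2β = 252.7717°
tangent length = C·cosβ = 47.4974
L = (r1+r2)·wrap + 2·C·cosβ = 35·4.4117 + 2·47.4974 = 249.4042

L=249.404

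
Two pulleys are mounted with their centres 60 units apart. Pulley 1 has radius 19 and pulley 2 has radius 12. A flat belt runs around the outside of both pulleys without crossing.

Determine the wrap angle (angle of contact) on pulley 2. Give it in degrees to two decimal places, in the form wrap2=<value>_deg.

wrap2=166.60_deg

open belt: β = asin((r2−r1)/C) = asin(-7/60) = -6.6998°
wrap1 = π − 2β = 193.3995°
wrap2 = π + 2β = 166.6005°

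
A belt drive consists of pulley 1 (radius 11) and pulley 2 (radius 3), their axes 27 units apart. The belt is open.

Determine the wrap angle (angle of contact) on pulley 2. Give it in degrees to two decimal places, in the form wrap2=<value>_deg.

open belt: β = asin((r2−r1)/C) = asin(-8/27) = -17.2353°
wrap1 = π − 2β = 214.4706°
wrap2 = π + 2β = 145.5294°

wrap2=145.53_deg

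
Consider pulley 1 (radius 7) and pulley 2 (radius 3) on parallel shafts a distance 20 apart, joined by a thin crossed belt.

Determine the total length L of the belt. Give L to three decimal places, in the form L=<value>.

crossed belt: β = asin((r1+r2)/C) = asin(10/20) = 30.0000°
wrap1 = wrap2 = π + 2β = 240.0000°
tangent length = C·cosβ = 17.3205
L = (r1+r2)·wrap + 2·C·cosβ = 10·4.1888 + 2·17.3205 = 76.5289

L=76.529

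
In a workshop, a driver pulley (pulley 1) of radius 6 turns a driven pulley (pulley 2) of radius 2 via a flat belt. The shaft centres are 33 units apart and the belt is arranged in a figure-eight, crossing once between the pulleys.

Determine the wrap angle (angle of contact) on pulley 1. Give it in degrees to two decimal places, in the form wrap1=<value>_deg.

wrap1=208.06_deg

crossed belt: β = asin((r1+r2)/C) = asin(8/33) = 14.0297°
wrap1 = wrap2 = π + 2β = 208.0593°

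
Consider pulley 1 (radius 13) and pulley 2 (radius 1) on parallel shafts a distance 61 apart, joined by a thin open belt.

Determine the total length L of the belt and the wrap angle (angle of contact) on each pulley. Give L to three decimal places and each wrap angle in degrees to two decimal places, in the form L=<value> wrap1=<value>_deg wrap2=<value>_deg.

open belt: β = asin((r2−r1)/C) = asin(-12/61) = -11.3453°
wrap1 = π − 2β = 202.6906°
wrap2 = π + 2β = 157.3094°
tangent length = C·cosβ = 59.8080
L = r1·wrap1 + r2·wrap2 + 2·C·cosβ = 13·3.5376 + 1·2.7456 + 2·59.8080 = 168.3507

L=168.351 wrap1=202.69_deg wrap2=157.31_deg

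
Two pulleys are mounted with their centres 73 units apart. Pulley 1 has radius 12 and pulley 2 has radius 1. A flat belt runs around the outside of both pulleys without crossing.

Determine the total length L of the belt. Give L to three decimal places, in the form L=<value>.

open belt: β = asin((r2−r1)/C) = asin(-11/73) = -8.6666°
wrap1 = π − 2β = 197.3332°
wrap2 = π + 2β = 162.6668°
tangent length = C·cosβ = 72.1665
L = r1·wrap1 + r2·wrap2 + 2·C·cosβ = 12·3.4441 + 1·2.8391 + 2·72.1665 = 188.5014

L=188.501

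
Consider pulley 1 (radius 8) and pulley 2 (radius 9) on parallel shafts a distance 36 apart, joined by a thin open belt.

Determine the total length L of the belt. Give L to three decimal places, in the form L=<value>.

open belt: β = asin((r2−r1)/C) = asin(1/36) = 1.5918°
wrap1 = π − 2β = 176.8165°
wrap2 = π + 2β = 183.1835°
tangent length = C·cosβ = 35.9861
L = r1·wrap1 + r2·wrap2 + 2·C·cosβ = 8·3.0860 + 9·3.1972 + 2·35.9861 = 125.4349

L=125.435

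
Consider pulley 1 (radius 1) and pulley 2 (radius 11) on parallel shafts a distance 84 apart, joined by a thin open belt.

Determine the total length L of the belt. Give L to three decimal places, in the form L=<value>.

open belt: β = asin((r2−r1)/C) = asin(10/84) = 6.8371°
wrap1 = π − 2β = 166.3257°
wrap2 = π + 2β = 193.6743°
tangent length = C·cosβ = 83.4026
L = r1·wrap1 + r2·wrap2 + 2·C·cosβ = 1·2.9029 + 11·3.3803 + 2·83.4026 = 206.8910

L=206.891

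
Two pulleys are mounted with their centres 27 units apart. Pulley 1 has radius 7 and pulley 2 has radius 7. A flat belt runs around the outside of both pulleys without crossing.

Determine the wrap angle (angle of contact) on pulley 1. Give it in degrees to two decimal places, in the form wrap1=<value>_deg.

open belt: β = asin((r2−r1)/C) = asin(0/27) = 0.0000°
wrap1 = π − 2β = 180.0000°
wrap2 = π + 2β = 180.0000°

wrap1=180.00_deg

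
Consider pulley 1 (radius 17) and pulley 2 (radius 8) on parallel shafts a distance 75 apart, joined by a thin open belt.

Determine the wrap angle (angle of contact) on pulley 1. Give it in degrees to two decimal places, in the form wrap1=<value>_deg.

open belt: β = asin((r2−r1)/C) = asin(-9/75) = -6.8921°
wrap1 = π − 2β = 193.7842°
wrap2 = π + 2β = 166.2158°

wrap1=193.78_deg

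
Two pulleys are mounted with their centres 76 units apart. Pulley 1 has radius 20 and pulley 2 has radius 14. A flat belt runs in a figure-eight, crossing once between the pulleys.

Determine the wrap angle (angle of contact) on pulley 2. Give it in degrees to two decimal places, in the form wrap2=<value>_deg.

wrap2=233.15_deg

crossed belt: β = asin((r1+r2)/C) = asin(34/76) = 26.5750°
wrap1 = wrap2 = π + 2β = 233.1499°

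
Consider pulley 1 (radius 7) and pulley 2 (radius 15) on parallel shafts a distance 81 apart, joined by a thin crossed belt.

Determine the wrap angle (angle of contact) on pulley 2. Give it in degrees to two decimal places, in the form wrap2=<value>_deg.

wrap2=211.52_deg

crossed belt: β = asin((r1+r2)/C) = asin(22/81) = 15.7598°
wrap1 = wrap2 = π + 2β = 211.5196°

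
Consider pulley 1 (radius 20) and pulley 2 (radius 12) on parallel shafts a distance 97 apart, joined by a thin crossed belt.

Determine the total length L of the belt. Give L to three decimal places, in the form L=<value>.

crossed belt: β = asin((r1+r2)/C) = asin(32/97) = 19.2625°
wrap1 = wrap2 = π + 2β = 218.5250°
tangent length = C·cosβ = 91.5696
L = (r1+r2)·wrap + 2·C·cosβ = 32·3.8140 + 2·91.5696 = 305.1867

L=305.187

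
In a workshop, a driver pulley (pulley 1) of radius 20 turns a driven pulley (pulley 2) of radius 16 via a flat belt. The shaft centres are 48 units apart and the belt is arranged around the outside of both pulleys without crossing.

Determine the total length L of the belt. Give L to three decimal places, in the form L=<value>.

open belt: β = asin((r2−r1)/C) = asin(-4/48) = -4.7802°
wrap1 = π − 2β = 189.5604°
wrap2 = π + 2β = 170.4396°
tangent length = C·cosβ = 47.8330
L = r1·wrap1 + r2·wrap2 + 2·C·cosβ = 20·3.3085 + 16·2.9747 + 2·47.8330 = 209.4309

L=209.431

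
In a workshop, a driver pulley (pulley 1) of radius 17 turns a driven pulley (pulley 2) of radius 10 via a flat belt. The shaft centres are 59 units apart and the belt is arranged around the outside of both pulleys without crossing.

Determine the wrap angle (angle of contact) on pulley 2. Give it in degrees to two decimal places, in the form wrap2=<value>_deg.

wrap2=166.37_deg

open belt: β = asin((r2−r1)/C) = asin(-7/59) = -6.8139°
wrap1 = π − 2β = 193.6277°
wrap2 = π + 2β = 166.3723°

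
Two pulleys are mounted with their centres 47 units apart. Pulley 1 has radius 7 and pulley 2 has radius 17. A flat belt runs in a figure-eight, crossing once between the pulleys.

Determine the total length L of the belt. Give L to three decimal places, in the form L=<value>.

L=181.944

crossed belt: β = asin((r1+r2)/C) = asin(24/47) = 30.7064°
wrap1 = wrap2 = π + 2β = 241.4127°
tangent length = C·cosβ = 40.4104
L = (r1+r2)·wrap + 2·C·cosβ = 24·4.2134 + 2·40.4104 = 181.9435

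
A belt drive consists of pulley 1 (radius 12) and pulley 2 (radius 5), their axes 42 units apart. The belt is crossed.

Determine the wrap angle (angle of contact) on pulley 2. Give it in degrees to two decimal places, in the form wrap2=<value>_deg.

wrap2=227.75_deg

crossed belt: β = asin((r1+r2)/C) = asin(17/42) = 23.8762°
wrap1 = wrap2 = π + 2β = 227.7524°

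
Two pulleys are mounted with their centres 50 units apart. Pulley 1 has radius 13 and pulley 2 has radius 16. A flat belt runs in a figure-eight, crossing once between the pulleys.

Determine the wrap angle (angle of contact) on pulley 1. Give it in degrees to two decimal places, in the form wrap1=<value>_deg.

crossed belt: β = asin((r1+r2)/C) = asin(29/50) = 35.4505°
wrap1 = wrap2 = π + 2β = 250.9011°

wrap1=250.90_deg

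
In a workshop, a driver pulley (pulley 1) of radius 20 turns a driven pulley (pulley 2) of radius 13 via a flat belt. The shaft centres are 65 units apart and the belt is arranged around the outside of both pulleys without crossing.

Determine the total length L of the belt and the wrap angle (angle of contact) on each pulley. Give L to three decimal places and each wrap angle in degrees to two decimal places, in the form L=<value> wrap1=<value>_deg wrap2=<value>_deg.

open belt: β = asin((r2−r1)/C) = asin(-7/65) = -6.1823°
wrap1 = π − 2β = 192.3646°
wrap2 = π + 2β = 167.6354°
tangent length = C·cosβ = 64.6220
L = r1·wrap1 + r2·wrap2 + 2·C·cosβ = 20·3.3574 + 13·2.9258 + 2·64.6220 = 234.4271

L=234.427 wrap1=192.36_deg wrap2=167.64_deg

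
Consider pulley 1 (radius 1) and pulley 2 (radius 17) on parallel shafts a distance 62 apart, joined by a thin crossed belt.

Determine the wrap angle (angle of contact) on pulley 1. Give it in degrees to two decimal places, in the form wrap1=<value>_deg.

crossed belt: β = asin((r1+r2)/C) = asin(18/62) = 16.8773°
wrap1 = wrap2 = π + 2β = 213.7545°

wrap1=213.75_deg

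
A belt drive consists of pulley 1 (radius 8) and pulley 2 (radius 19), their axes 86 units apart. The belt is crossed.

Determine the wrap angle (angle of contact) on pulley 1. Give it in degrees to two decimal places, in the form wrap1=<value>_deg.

crossed belt: β = asin((r1+r2)/C) = asin(27/86) = 18.2976°
wrap1 = wrap2 = π + 2β = 216.5953°

wrap1=216.60_deg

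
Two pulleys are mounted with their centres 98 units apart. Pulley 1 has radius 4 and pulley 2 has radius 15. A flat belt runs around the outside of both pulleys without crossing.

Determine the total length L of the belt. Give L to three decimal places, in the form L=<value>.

open belt: β = asin((r2−r1)/C) = asin(11/98) = 6.4447°
wrap1 = π − 2β = 167.1105°
wrap2 = π + 2β = 192.8895°
tangent length = C·cosβ = 97.3807
L = r1·wrap1 + r2·wrap2 + 2·C·cosβ = 4·2.9166 + 15·3.3666 + 2·97.3807 = 256.9263

L=256.926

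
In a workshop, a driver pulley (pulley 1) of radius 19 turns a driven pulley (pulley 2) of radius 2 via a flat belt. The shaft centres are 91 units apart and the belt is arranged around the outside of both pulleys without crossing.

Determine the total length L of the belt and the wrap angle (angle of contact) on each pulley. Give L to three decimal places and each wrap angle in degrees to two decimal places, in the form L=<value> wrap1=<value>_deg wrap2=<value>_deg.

open belt: β = asin((r2−r1)/C) = asin(-17/91) = -10.7669°
wrap1 = π − 2β = 201.5337°
wrap2 = π + 2β = 158.4663°
tangent length = C·cosβ = 89.3980
L = r1·wrap1 + r2·wrap2 + 2·C·cosβ = 19·3.5174 + 2·2.7658 + 2·89.3980 = 251.1586

L=251.159 wrap1=201.53_deg wrap2=158.47_deg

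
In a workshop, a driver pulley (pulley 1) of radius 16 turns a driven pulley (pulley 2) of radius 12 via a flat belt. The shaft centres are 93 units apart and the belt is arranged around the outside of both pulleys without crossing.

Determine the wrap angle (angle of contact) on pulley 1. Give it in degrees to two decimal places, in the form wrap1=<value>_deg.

wrap1=184.93_deg

open belt: β = asin((r2−r1)/C) = asin(-4/93) = -2.4651°
wrap1 = π − 2β = 184.9302°
wrap2 = π + 2β = 175.0698°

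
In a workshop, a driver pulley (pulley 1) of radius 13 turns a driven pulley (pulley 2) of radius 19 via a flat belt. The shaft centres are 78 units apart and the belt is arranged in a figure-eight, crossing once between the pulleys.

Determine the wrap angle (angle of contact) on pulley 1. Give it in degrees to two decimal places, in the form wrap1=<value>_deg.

crossed belt: β = asin((r1+r2)/C) = asin(32/78) = 24.2209°
wrap1 = wrap2 = π + 2β = 228.4419°

wrap1=228.44_deg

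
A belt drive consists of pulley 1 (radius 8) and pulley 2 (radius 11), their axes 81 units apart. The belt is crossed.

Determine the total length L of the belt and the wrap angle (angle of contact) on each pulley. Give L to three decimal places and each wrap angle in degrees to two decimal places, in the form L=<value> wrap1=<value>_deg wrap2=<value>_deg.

crossed belt: β = asin((r1+r2)/C) = asin(19/81) = 13.5662°
wrap1 = wrap2 = π + 2β = 207.1323°
tangent length = C·cosβ = 78.7401
L = (r1+r2)·wrap + 2·C·cosβ = 19·3.6151 + 2·78.7401 = 226.1678

L=226.168 wrap1=207.13_deg wrap2=207.13_deg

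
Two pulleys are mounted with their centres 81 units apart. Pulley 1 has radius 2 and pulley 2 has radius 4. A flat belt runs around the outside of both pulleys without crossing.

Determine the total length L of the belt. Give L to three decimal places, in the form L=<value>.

open belt: β = asin((r2−r1)/C) = asin(2/81) = 1.4149°
wrap1 = π − 2β = 177.1703°
wrap2 = π + 2β = 182.8297°
tangent length = C·cosβ = 80.9753
L = r1·wrap1 + r2·wrap2 + 2·C·cosβ = 2·3.0922 + 4·3.1910 + 2·80.9753 = 180.8989

L=180.899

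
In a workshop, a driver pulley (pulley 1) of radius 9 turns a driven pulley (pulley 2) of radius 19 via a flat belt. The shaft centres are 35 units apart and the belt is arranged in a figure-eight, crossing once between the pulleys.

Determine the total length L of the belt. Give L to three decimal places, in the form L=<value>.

crossed belt: β = asin((r1+r2)/C) = asin(28/35) = 53.1301°
wrap1 = wrap2 = π + 2β = 286.2602°
tangent length = C·cosβ = 21.0000
L = (r1+r2)·wrap + 2·C·cosβ = 28·4.9962 + 2·21.0000 = 181.8931

L=181.893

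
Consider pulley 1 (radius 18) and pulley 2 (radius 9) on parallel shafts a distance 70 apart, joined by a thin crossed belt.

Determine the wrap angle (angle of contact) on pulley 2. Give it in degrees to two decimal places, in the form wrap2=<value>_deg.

wrap2=225.38_deg

crossed belt: β = asin((r1+r2)/C) = asin(27/70) = 22.6881°
wrap1 = wrap2 = π + 2β = 225.3762°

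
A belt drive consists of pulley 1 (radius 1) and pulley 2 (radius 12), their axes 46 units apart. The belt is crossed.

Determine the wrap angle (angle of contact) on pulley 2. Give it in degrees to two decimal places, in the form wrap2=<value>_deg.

wrap2=212.83_deg

crossed belt: β = asin((r1+r2)/C) = asin(13/46) = 16.4160°
wrap1 = wrap2 = π + 2β = 212.8319°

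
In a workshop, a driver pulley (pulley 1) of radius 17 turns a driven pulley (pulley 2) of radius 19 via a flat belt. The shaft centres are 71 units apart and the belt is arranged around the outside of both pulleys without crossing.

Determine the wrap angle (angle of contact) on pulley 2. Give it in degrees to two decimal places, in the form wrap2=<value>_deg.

open belt: β = asin((r2−r1)/C) = asin(2/71) = 1.6142°
wrap1 = π − 2β = 176.7716°
wrap2 = π + 2β = 183.2284°

wrap2=183.23_deg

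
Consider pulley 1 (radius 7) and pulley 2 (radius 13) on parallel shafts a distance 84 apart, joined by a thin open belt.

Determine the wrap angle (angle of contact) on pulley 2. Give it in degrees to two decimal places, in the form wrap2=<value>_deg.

wrap2=188.19_deg

open belt: β = asin((r2−r1)/C) = asin(6/84) = 4.0960°
wrap1 = π − 2β = 171.8079°
wrap2 = π + 2β = 188.1921°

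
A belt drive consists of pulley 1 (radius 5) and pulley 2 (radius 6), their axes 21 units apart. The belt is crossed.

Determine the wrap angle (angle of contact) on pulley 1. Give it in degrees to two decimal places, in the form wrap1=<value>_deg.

crossed belt: β = asin((r1+r2)/C) = asin(11/21) = 31.5881°
wrap1 = wrap2 = π + 2β = 243.1763°

wrap1=243.18_deg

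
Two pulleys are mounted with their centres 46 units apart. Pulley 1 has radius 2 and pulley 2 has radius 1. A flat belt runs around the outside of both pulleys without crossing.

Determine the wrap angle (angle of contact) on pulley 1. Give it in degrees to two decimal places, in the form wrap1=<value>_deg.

wrap1=182.49_deg

open belt: β = asin((r2−r1)/C) = asin(-1/46) = -1.2457°
wrap1 = π − 2β = 182.4913°
wrap2 = π + 2β = 177.5087°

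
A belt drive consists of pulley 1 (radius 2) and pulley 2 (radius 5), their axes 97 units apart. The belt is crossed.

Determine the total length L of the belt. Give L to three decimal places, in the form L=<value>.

crossed belt: β = asin((r1+r2)/C) = asin(7/97) = 4.1383°
wrap1 = wrap2 = π + 2β = 188.2767°
tangent length = C·cosβ = 96.7471
L = (r1+r2)·wrap + 2·C·cosβ = 7·3.2860 + 2·96.7471 = 216.4965

L=216.497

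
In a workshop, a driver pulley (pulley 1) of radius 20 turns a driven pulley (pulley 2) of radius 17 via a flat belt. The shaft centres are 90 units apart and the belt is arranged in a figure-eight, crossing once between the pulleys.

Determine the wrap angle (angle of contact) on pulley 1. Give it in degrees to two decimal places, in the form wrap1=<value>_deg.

crossed belt: β = asin((r1+r2)/C) = asin(37/90) = 24.2747°
wrap1 = wrap2 = π + 2β = 228.5493°

wrap1=228.55_deg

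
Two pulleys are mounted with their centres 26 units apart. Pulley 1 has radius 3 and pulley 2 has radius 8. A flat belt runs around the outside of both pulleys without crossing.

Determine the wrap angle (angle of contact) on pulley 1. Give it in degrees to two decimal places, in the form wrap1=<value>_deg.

open belt: β = asin((r2−r1)/C) = asin(5/26) = 11.0875°
wrap1 = π − 2β = 157.8250°
wrap2 = π + 2β = 202.1750°

wrap1=157.83_deg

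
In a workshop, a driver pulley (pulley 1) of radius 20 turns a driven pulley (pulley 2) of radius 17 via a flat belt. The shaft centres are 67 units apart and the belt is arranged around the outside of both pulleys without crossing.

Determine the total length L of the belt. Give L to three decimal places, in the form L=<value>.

open belt: β = asin((r2−r1)/C) = asin(-3/67) = -2.5663°
wrap1 = π − 2β = 185.1327°
wrap2 = π + 2β = 174.8673°
tangent length = C·cosβ = 66.9328
L = r1·wrap1 + r2·wrap2 + 2·C·cosβ = 20·3.2312 + 17·3.0520 + 2·66.9328 = 250.3733

L=250.373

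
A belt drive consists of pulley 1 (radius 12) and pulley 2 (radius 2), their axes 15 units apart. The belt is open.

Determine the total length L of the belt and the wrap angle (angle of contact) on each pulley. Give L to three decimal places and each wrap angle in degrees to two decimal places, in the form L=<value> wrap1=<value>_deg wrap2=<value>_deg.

open belt: β = asin((r2−r1)/C) = asin(-10/15) = -41.8103°
wrap1 = π − 2β = 263.6206°
wrap2 = π + 2β = 96.3794°
tangent length = C·cosβ = 11.1803
L = r1·wrap1 + r2·wrap2 + 2·C·cosβ = 12·4.6010 + 2·1.6821 + 2·11.1803 = 80.9375

L=80.938 wrap1=263.62_deg wrap2=96.38_deg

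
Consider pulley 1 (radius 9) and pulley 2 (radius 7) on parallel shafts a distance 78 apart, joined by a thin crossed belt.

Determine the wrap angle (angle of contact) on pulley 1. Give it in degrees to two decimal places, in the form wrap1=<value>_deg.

crossed belt: β = asin((r1+r2)/C) = asin(16/78) = 11.8370°
wrap1 = wrap2 = π + 2β = 203.6740°

wrap1=203.67_deg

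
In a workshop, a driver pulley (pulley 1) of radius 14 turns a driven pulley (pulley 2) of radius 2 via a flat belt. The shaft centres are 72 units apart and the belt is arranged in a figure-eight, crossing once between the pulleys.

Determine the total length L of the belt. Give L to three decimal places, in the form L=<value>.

crossed belt: β = asin((r1+r2)/C) = asin(16/72) = 12.8396°
wrap1 = wrap2 = π + 2β = 205.6792°
tangent length = C·cosβ = 70.1997
L = (r1+r2)·wrap + 2·C·cosβ = 16·3.5898 + 2·70.1997 = 197.8359

L=197.836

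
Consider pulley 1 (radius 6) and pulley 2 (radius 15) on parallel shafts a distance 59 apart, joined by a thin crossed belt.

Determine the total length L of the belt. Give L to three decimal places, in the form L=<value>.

L=191.530

crossed belt: β = asin((r1+r2)/C) = asin(21/59) = 20.8506°
wrap1 = wrap2 = π + 2β = 221.7012°
tangent length = C·cosβ = 55.1362
L = (r1+r2)·wrap + 2·C·cosβ = 21·3.8694 + 2·55.1362 = 191.5301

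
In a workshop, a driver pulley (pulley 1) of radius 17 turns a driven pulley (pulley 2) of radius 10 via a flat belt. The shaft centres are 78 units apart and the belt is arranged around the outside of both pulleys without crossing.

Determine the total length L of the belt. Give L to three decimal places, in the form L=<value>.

open belt: β = asin((r2−r1)/C) = asin(-7/78) = -5.1489°
wrap1 = π − 2β = 190.2977°
wrap2 = π + 2β = 169.7023°
tangent length = C·cosβ = 77.6853
L = r1·wrap1 + r2·wrap2 + 2·C·cosβ = 17·3.3213 + 10·2.9619 + 2·77.6853 = 241.4516

L=241.452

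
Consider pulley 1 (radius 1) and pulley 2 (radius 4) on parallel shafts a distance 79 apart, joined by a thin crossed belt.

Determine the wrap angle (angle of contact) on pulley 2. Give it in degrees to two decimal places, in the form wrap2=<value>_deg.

wrap2=187.26_deg

crossed belt: β = asin((r1+r2)/C) = asin(5/79) = 3.6287°
wrap1 = wrap2 = π + 2β = 187.2575°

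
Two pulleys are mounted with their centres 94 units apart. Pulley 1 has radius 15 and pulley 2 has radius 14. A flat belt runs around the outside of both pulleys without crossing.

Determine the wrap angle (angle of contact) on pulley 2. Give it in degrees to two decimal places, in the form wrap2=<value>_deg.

open belt: β = asin((r2−r1)/C) = asin(-1/94) = -0.6095°
wrap1 = π − 2β = 181.2191°
wrap2 = π + 2β = 178.7809°

wrap2=178.78_deg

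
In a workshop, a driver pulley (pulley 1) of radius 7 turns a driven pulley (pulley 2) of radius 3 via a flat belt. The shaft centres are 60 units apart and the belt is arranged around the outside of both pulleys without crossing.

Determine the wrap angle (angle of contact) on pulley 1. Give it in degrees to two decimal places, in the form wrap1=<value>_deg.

open belt: β = asin((r2−r1)/C) = asin(-4/60) = -3.8226°
wrap1 = π − 2β = 187.6451°
wrap2 = π + 2β = 172.3549°

wrap1=187.65_deg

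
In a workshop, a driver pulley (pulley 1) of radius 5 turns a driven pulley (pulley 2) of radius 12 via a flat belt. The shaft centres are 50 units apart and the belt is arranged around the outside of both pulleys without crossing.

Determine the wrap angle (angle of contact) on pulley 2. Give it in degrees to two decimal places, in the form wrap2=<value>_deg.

open belt: β = asin((r2−r1)/C) = asin(7/50) = 8.0478°
wrap1 = π − 2β = 163.9043°
wrap2 = π + 2β = 196.0957°

wrap2=196.10_deg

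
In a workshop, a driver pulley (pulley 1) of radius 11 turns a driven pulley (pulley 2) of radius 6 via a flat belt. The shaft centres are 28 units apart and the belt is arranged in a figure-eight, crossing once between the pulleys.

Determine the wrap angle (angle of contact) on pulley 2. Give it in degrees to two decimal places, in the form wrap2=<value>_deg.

wrap2=254.77_deg

crossed belt: β = asin((r1+r2)/C) = asin(17/28) = 37.3832°
wrap1 = wrap2 = π + 2β = 254.7664°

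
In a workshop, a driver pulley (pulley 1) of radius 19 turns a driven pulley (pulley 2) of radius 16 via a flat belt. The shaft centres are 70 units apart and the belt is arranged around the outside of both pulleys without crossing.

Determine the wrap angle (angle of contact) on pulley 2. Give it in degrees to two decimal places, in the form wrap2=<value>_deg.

open belt: β = asin((r2−r1)/C) = asin(-3/70) = -2.4563°
wrap1 = π − 2β = 184.9126°
wrap2 = π + 2β = 175.0874°

wrap2=175.09_deg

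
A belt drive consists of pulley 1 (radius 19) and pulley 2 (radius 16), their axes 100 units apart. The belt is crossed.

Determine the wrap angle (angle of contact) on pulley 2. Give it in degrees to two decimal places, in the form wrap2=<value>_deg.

wrap2=220.97_deg

crossed belt: β = asin((r1+r2)/C) = asin(35/100) = 20.4873°
wrap1 = wrap2 = π + 2β = 220.9746°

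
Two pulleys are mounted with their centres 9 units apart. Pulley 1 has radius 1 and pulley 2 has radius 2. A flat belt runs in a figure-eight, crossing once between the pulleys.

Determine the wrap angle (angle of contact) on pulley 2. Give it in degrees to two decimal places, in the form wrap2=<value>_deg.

crossed belt: β = asin((r1+r2)/C) = asin(3/9) = 19.4712°
wrap1 = wrap2 = π + 2β = 218.9424°

wrap2=218.94_deg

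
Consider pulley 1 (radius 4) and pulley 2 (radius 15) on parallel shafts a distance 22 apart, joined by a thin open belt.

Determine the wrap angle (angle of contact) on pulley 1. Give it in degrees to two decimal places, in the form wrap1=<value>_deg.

wrap1=120.00_deg

open belt: β = asin((r2−r1)/C) = asin(11/22) = 30.0000°
wrap1 = π − 2β = 120.0000°
wrap2 = π + 2β = 240.0000°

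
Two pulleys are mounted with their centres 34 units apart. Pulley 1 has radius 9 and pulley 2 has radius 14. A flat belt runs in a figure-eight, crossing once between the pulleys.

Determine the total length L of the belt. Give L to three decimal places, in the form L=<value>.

crossed belt: β = asin((r1+r2)/C) = asin(23/34) = 42.5685°
wrap1 = wrap2 = π + 2β = 265.1369°
tangent length = C·cosβ = 25.0400
L = (r1+r2)·wrap + 2·C·cosβ = 23·4.6275 + 2·25.0400 = 156.5127

L=156.513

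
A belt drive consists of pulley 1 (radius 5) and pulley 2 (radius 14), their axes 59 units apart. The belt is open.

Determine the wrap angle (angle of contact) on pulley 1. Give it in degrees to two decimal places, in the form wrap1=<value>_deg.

wrap1=162.45_deg

open belt: β = asin((r2−r1)/C) = asin(9/59) = 8.7743°
wrap1 = π − 2β = 162.4514°
wrap2 = π + 2β = 197.5486°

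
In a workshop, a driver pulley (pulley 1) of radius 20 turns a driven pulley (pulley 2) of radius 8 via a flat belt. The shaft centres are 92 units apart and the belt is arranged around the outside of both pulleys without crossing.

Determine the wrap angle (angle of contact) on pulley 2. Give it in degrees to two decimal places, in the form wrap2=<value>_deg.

open belt: β = asin((r2−r1)/C) = asin(-12/92) = -7.4947°
wrap1 = π − 2β = 194.9894°
wrap2 = π + 2β = 165.0106°

wrap2=165.01_deg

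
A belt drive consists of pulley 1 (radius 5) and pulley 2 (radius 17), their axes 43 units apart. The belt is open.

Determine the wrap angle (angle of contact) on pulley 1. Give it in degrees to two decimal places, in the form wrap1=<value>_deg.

wrap1=147.59_deg

open belt: β = asin((r2−r1)/C) = asin(12/43) = 16.2047°
wrap1 = π − 2β = 147.5906°
wrap2 = π + 2β = 212.4094°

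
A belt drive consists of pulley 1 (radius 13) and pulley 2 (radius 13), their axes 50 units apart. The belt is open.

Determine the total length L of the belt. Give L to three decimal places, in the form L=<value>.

open belt: β = asin((r2−r1)/C) = asin(0/50) = 0.0000°
wrap1 = π − 2β = 180.0000°
wrap2 = π + 2β = 180.0000°
tangent length = C·cosβ = 50.0000
L = r1·wrap1 + r2·wrap2 + 2·C·cosβ = 13·3.1416 + 13·3.1416 + 2·50.0000 = 181.6814

L=181.681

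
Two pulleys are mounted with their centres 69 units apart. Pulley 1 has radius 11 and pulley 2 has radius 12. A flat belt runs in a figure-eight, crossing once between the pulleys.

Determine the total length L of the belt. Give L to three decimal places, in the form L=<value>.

L=217.997

crossed belt: β = asin((r1+r2)/C) = asin(23/69) = 19.4712°
wrap1 = wrap2 = π + 2β = 218.9424°
tangent length = C·cosβ = 65.0538
L = (r1+r2)·wrap + 2·C·cosβ = 23·3.8213 + 2·65.0538 = 217.9968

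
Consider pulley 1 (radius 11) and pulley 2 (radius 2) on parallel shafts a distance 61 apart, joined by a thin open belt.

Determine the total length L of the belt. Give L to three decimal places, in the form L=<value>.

open belt: β = asin((r2−r1)/C) = asin(-9/61) = -8.4844°
wrap1 = π − 2β = 196.9689°
wrap2 = π + 2β = 163.0311°
tangent length = C·cosβ = 60.3324
L = r1·wrap1 + r2·wrap2 + 2·C·cosβ = 11·3.4378 + 2·2.8454 + 2·60.3324 = 164.1710

L=164.171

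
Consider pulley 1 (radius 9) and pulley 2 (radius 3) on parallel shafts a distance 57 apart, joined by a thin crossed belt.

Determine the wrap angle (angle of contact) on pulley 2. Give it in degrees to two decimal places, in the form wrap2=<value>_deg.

wrap2=204.31_deg

crossed belt: β = asin((r1+r2)/C) = asin(12/57) = 12.1532°
wrap1 = wrap2 = π + 2β = 204.3064°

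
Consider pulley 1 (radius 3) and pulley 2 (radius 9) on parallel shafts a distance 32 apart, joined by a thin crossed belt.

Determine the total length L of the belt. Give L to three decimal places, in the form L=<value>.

crossed belt: β = asin((r1+r2)/C) = asin(12/32) = 22.0243°
wrap1 = wrap2 = π + 2β = 224.0486°
tangent length = C·cosβ = 29.6648
L = (r1+r2)·wrap + 2·C·cosβ = 12·3.9104 + 2·29.6648 = 106.2542

L=106.254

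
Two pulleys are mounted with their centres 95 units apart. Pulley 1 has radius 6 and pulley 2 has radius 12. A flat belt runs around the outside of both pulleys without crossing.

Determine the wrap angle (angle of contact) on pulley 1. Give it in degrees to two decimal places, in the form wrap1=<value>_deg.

wrap1=172.76_deg

open belt: β = asin((r2−r1)/C) = asin(6/95) = 3.6211°
wrap1 = π − 2β = 172.7578°
wrap2 = π + 2β = 187.2422°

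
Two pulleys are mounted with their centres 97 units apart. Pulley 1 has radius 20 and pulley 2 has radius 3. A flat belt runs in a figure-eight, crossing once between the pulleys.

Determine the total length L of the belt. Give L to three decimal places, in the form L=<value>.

crossed belt: β = asin((r1+r2)/C) = asin(23/97) = 13.7162°
wrap1 = wrap2 = π + 2β = 207.4325°
tangent length = C·cosβ = 94.2338
L = (r1+r2)·wrap + 2·C·cosβ = 23·3.6204 + 2·94.2338 = 271.7362

L=271.736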